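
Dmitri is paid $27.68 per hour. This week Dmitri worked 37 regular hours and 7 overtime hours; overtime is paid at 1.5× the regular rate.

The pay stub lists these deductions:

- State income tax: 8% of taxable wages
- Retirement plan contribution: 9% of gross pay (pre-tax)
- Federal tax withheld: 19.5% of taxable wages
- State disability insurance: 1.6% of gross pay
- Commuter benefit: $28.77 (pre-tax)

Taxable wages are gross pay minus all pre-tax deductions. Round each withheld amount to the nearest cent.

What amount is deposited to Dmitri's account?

$825.54

Regular pay: 37 × $27.68 = $1,024.16
Overtime pay: 7 × $27.68 × 1.5 = $290.64
Gross pay = $1,024.16 + $290.64 = $1,314.80
Commuter benefit: $28.77
Retirement plan contribution: $1,314.80 × 0.09 = $118.33
Pre-tax total = $28.77 + $118.33 = $147.10
Taxable wages = $1,314.80 − $147.10 = $1,167.70
Federal tax withheld: $1,167.70 × 0.195 = $227.70
State income tax: $1,167.70 × 0.08 = $93.42
State disability insurance: $1,314.80 × 0.016 = $21.04
Total deductions = $28.77 + $118.33 + $227.70 + $93.42 + $21.04 = $489.26
Net pay = $1,314.80 − $489.26 = $825.54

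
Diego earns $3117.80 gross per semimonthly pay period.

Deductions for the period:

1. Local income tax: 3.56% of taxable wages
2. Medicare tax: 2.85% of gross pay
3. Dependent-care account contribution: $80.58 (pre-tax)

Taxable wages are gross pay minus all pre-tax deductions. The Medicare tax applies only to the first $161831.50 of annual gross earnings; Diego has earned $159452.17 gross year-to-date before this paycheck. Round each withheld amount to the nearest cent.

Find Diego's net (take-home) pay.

$2861.28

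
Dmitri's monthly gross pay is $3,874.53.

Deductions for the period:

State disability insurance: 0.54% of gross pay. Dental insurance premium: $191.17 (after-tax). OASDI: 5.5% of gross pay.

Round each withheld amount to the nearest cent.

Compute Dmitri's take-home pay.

OASDI: $3,874.53 × 0.055 = $213.10
State disability insurance: $3,874.53 × 0.0054 = $20.92
Dental insurance premium: $191.17
Total deductions = $213.10 + $20.92 + $191.17 = $425.19
Net pay = $3,874.53 − $425.19 = $3,449.34

$3,449.34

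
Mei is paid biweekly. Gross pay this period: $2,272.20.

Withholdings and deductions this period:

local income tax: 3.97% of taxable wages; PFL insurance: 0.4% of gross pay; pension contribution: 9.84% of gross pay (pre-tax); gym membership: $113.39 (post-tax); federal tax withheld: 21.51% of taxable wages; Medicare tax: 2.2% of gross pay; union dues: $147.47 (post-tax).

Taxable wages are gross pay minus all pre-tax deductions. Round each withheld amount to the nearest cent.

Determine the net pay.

$1,206.69

Pension contribution: $2,272.20 × 0.0984 = $223.58
Taxable wages = $2,272.20 − $223.58 = $2,048.62
Federal tax withheld: $2,048.62 × 0.2151 = $440.66
Local income tax: $2,048.62 × 0.0397 = $81.33
Medicare tax: $2,272.20 × 0.022 = $49.99
PFL insurance: $2,272.20 × 0.004 = $9.09
Union dues: $147.47
Gym membership: $113.39
Total deductions = $223.58 + $440.66 + $81.33 + $49.99 + $9.09 + $147.47 + $113.39 = $1,065.51
Net pay = $2,272.20 − $1,065.51 = $1,206.69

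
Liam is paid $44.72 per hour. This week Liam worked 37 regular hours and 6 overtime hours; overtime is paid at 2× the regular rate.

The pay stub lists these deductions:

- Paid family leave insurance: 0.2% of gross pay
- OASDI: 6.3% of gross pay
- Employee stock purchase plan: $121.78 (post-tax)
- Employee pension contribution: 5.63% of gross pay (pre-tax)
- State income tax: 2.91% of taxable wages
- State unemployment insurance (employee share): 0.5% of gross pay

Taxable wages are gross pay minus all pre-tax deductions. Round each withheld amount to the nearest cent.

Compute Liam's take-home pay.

Regular pay: 37 × $44.72 = $1,654.64
Overtime pay: 6 × $44.72 × 2 = $536.64
Gross pay = $1,654.64 + $536.64 = $2,191.28
Employee pension contribution: $2,191.28 × 0.0563 = $123.37
Taxable wages = $2,191.28 − $123.37 = $2,067.91
State income tax: $2,067.91 × 0.0291 = $60.18
Paid family leave insurance: $2,191.28 × 0.002 = $4.38
State unemployment insurance (employee share): $2,191.28 × 0.005 = $10.96
OASDI: $2,191.28 × 0.063 = $138.05
Employee stock purchase plan: $121.78
Total deductions = $123.37 + $60.18 + $4.38 + $10.96 + $138.05 + $121.78 = $458.72
Net pay = $2,191.28 − $458.72 = $1,732.56

$1,732.56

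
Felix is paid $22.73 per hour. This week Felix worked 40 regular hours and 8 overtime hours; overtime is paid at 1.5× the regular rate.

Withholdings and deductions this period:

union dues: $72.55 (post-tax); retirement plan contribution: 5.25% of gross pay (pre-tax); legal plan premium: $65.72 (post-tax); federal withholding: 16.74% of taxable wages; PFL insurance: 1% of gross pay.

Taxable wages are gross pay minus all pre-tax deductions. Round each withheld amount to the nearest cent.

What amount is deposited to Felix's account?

$782.35

Regular pay: 40 × $22.73 = $909.20
Overtime pay: 8 × $22.73 × 1.5 = $272.76
Gross pay = $909.20 + $272.76 = $1181.96
Retirement plan contribution: $1181.96 × 0.0525 = $62.05
Taxable wages = $1181.96 − $62.05 = $1119.91
Federal withholding: $1119.91 × 0.1674 = $187.47
PFL insurance: $1181.96 × 0.01 = $11.82
Union dues: $72.55
Legal plan premium: $65.72
Total deductions = $62.05 + $187.47 + $11.82 + $72.55 + $65.72 = $399.61
Net pay = $1181.96 − $399.61 = $782.35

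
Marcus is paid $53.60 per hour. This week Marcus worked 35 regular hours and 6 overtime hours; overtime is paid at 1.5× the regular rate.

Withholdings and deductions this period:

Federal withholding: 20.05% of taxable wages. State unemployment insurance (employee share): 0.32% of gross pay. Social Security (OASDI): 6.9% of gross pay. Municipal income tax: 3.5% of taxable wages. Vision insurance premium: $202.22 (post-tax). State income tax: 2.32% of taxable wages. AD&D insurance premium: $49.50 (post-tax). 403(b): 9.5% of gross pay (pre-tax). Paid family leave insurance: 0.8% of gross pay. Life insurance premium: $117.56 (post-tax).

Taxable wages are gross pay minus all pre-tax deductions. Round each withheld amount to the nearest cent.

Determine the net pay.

$1,023.76

Regular pay: 35 × $53.60 = $1,876.00
Overtime pay: 6 × $53.60 × 1.5 = $482.40
Gross pay = $1,876.00 + $482.40 = $2,358.40
403(b): $2,358.40 × 0.095 = $224.05
Taxable wages = $2,358.40 − $224.05 = $2,134.35
State income tax: $2,134.35 × 0.0232 = $49.52
Municipal income tax: $2,134.35 × 0.035 = $74.70
Federal withholding: $2,134.35 × 0.2005 = $427.94
Paid family leave insurance: $2,358.40 × 0.008 = $18.87
Social Security (OASDI): $2,358.40 × 0.069 = $162.73
State unemployment insurance (employee share): $2,358.40 × 0.0032 = $7.55
Vision insurance premium: $202.22
Life insurance premium: $117.56
AD&D insurance premium: $49.50
Total deductions = $224.05 + $49.52 + $74.70 + $427.94 + $18.87 + $162.73 + $7.55 + $202.22 + $117.56 + $49.50 = $1,334.64
Net pay = $2,358.40 − $1,334.64 = $1,023.76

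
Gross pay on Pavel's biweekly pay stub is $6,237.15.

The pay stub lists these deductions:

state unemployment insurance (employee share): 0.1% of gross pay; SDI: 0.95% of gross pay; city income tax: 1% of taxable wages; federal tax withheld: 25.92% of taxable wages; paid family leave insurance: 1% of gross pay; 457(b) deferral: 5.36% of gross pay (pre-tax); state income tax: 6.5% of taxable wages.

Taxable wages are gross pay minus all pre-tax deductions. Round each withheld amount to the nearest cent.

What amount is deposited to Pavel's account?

457(b) deferral: $6,237.15 × 0.0536 = $334.31
Taxable wages = $6,237.15 − $334.31 = $5,902.84
Federal tax withheld: $5,902.84 × 0.2592 = $1,530.02
State income tax: $5,902.84 × 0.065 = $383.68
City income tax: $5,902.84 × 0.01 = $59.03
SDI: $6,237.15 × 0.0095 = $59.25
Paid family leave insurance: $6,237.15 × 0.01 = $62.37
State unemployment insurance (employee share): $6,237.15 × 0.001 = $6.24
Total deductions = $334.31 + $1,530.02 + $383.68 + $59.03 + $59.25 + $62.37 + $6.24 = $2,434.90
Net pay = $6,237.15 − $2,434.90 = $3,802.25

$3,802.25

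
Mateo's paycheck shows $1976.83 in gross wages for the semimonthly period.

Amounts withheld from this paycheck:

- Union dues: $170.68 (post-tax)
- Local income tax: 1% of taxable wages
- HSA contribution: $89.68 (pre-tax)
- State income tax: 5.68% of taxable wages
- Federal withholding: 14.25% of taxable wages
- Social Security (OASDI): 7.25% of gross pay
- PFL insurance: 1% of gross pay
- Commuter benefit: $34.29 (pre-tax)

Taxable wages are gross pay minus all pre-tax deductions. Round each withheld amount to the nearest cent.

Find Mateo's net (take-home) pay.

$1131.29

HSA contribution: $89.68
Commuter benefit: $34.29
Pre-tax total = $89.68 + $34.29 = $123.97
Taxable wages = $1976.83 − $123.97 = $1852.86
Federal withholding: $1852.86 × 0.1425 = $264.03
Local income tax: $1852.86 × 0.01 = $18.53
State income tax: $1852.86 × 0.0568 = $105.24
PFL insurance: $1976.83 × 0.01 = $19.77
Social Security (OASDI): $1976.83 × 0.0725 = $143.32
Union dues: $170.68
Total deductions = $89.68 + $34.29 + $264.03 + $18.53 + $105.24 + $19.77 + $143.32 + $170.68 = $845.54
Net pay = $1976.83 − $845.54 = $1131.29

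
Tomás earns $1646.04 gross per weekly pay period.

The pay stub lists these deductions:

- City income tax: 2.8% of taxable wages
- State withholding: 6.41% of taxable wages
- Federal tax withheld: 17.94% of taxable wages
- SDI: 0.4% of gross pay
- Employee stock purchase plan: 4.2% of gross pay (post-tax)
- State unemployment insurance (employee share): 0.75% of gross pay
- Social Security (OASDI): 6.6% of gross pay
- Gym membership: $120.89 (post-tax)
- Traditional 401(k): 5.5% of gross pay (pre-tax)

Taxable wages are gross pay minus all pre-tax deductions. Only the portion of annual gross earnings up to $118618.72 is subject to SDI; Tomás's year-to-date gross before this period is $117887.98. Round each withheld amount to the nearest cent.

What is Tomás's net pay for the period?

$819.26

Traditional 401(k): $1646.04 × 0.055 = $90.53
Taxable wages = $1646.04 − $90.53 = $1555.51
State withholding: $1555.51 × 0.0641 = $99.71
Federal tax withheld: $1555.51 × 0.1794 = $279.06
City income tax: $1555.51 × 0.028 = $43.55
Social Security (OASDI): $1646.04 × 0.066 = $108.64
SDI: only $118618.72 − $117887.98 = $730.74 of this check is subject → $730.74 × 0.004 = $2.92
State unemployment insurance (employee share): $1646.04 × 0.0075 = $12.35
Employee stock purchase plan: $1646.04 × 0.042 = $69.13
Gym membership: $120.89
Total deductions = $90.53 + $99.71 + $279.06 + $43.55 + $108.64 + $2.92 + $12.35 + $69.13 + $120.89 = $826.78
Net pay = $1646.04 − $826.78 = $819.26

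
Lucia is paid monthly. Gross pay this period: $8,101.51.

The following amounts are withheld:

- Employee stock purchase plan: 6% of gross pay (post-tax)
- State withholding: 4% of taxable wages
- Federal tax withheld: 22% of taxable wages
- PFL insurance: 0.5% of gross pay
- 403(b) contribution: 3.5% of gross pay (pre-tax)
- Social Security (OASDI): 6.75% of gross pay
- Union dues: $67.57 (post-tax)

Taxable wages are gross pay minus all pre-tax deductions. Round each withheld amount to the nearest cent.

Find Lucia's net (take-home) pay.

$4,644.27

403(b) contribution: $8,101.51 × 0.035 = $283.55
Taxable wages = $8,101.51 − $283.55 = $7,817.96
Federal tax withheld: $7,817.96 × 0.22 = $1,719.95
State withholding: $7,817.96 × 0.04 = $312.72
PFL insurance: $8,101.51 × 0.005 = $40.51
Social Security (OASDI): $8,101.51 × 0.0675 = $546.85
Union dues: $67.57
Employee stock purchase plan: $8,101.51 × 0.06 = $486.09
Total deductions = $283.55 + $1,719.95 + $312.72 + $40.51 + $546.85 + $67.57 + $486.09 = $3,457.24
Net pay = $8,101.51 − $3,457.24 = $4,644.27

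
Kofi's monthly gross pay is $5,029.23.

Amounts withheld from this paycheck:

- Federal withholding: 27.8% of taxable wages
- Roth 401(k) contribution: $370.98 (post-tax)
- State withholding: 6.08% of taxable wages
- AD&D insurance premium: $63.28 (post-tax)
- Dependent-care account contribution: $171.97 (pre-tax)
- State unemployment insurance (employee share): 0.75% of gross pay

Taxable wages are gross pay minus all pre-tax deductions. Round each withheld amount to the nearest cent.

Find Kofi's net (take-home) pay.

Dependent-care account contribution: $171.97
Taxable wages = $5,029.23 − $171.97 = $4,857.26
Federal withholding: $4,857.26 × 0.278 = $1,350.32
State withholding: $4,857.26 × 0.0608 = $295.32
State unemployment insurance (employee share): $5,029.23 × 0.0075 = $37.72
AD&D insurance premium: $63.28
Roth 401(k) contribution: $370.98
Total deductions = $171.97 + $1,350.32 + $295.32 + $37.72 + $63.28 + $370.98 = $2,289.59
Net pay = $5,029.23 − $2,289.59 = $2,739.64

$2,739.64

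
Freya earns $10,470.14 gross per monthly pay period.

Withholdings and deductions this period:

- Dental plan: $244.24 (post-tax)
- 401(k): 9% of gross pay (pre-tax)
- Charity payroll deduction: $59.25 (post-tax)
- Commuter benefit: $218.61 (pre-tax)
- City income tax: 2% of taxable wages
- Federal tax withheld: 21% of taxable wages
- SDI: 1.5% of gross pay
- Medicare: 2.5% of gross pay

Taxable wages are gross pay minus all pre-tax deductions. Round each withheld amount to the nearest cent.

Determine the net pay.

$6,445.81

Commuter benefit: $218.61
401(k): $10,470.14 × 0.09 = $942.31
Pre-tax total = $218.61 + $942.31 = $1,160.92
Taxable wages = $10,470.14 − $1,160.92 = $9,309.22
City income tax: $9,309.22 × 0.02 = $186.18
Federal tax withheld: $9,309.22 × 0.21 = $1,954.94
SDI: $10,470.14 × 0.015 = $157.05
Medicare: $10,470.14 × 0.025 = $261.75
Dental plan: $244.24
Charity payroll deduction: $59.25
Total deductions = $218.61 + $942.31 + $186.18 + $1,954.94 + $157.05 + $261.75 + $244.24 + $59.25 = $4,024.33
Net pay = $10,470.14 − $4,024.33 = $6,445.81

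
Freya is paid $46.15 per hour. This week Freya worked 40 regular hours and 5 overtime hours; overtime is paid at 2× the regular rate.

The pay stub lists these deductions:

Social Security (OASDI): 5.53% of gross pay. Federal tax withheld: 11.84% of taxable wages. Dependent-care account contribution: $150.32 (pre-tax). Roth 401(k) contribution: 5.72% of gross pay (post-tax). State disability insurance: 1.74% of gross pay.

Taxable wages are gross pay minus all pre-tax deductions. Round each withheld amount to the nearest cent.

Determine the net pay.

Regular pay: 40 × $46.15 = $1,846.00
Overtime pay: 5 × $46.15 × 2 = $461.50
Gross pay = $1,846.00 + $461.50 = $2,307.50
Dependent-care account contribution: $150.32
Taxable wages = $2,307.50 − $150.32 = $2,157.18
Federal tax withheld: $2,157.18 × 0.1184 = $255.41
Social Security (OASDI): $2,307.50 × 0.0553 = $127.60
State disability insurance: $2,307.50 × 0.0174 = $40.15
Roth 401(k) contribution: $2,307.50 × 0.0572 = $131.99
Total deductions = $150.32 + $255.41 + $127.60 + $40.15 + $131.99 = $705.47
Net pay = $2,307.50 − $705.47 = $1,602.03

$1,602.03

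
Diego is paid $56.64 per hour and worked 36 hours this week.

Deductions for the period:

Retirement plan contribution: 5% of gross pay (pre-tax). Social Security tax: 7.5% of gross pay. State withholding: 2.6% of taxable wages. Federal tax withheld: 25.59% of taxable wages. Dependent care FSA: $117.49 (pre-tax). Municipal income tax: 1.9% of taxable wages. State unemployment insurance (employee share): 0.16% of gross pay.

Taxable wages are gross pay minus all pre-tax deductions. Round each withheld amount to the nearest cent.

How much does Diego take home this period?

Gross pay: 36 × $56.64 = $2,039.04
Retirement plan contribution: $2,039.04 × 0.05 = $101.95
Dependent care FSA: $117.49
Pre-tax total = $101.95 + $117.49 = $219.44
Taxable wages = $2,039.04 − $219.44 = $1,819.60
Federal tax withheld: $1,819.60 × 0.2559 = $465.64
Municipal income tax: $1,819.60 × 0.019 = $34.57
State withholding: $1,819.60 × 0.026 = $47.31
State unemployment insurance (employee share): $2,039.04 × 0.0016 = $3.26
Social Security tax: $2,039.04 × 0.075 = $152.93
Total deductions = $101.95 + $117.49 + $465.64 + $34.57 + $47.31 + $3.26 + $152.93 = $923.15
Net pay = $2,039.04 − $923.15 = $1,115.89

$1,115.89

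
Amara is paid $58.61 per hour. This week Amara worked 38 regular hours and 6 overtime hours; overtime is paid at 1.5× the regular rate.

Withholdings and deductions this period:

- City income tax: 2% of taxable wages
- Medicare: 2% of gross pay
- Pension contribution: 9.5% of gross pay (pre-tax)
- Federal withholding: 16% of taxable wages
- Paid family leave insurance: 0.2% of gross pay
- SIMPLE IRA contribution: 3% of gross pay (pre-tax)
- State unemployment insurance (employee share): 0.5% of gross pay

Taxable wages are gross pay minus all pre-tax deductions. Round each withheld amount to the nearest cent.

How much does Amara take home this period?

$1,902.11

Regular pay: 38 × $58.61 = $2,227.18
Overtime pay: 6 × $58.61 × 1.5 = $527.49
Gross pay = $2,227.18 + $527.49 = $2,754.67
SIMPLE IRA contribution: $2,754.67 × 0.03 = $82.64
Pension contribution: $2,754.67 × 0.095 = $261.69
Pre-tax total = $82.64 + $261.69 = $344.33
Taxable wages = $2,754.67 − $344.33 = $2,410.34
City income tax: $2,410.34 × 0.02 = $48.21
Federal withholding: $2,410.34 × 0.16 = $385.65
Medicare: $2,754.67 × 0.02 = $55.09
Paid family leave insurance: $2,754.67 × 0.002 = $5.51
State unemployment insurance (employee share): $2,754.67 × 0.005 = $13.77
Total deductions = $82.64 + $261.69 + $48.21 + $385.65 + $55.09 + $5.51 + $13.77 = $852.56
Net pay = $2,754.67 − $852.56 = $1,902.11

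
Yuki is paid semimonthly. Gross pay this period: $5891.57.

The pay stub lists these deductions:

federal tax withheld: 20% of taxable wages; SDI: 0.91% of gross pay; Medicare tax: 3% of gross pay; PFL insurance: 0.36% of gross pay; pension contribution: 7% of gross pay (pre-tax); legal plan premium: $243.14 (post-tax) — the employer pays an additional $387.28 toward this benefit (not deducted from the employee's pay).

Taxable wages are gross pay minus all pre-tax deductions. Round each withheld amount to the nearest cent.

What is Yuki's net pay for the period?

$3888.62

Pension contribution: $5891.57 × 0.07 = $412.41
Taxable wages = $5891.57 − $412.41 = $5479.16
Federal tax withheld: $5479.16 × 0.2 = $1095.83
Medicare tax: $5891.57 × 0.03 = $176.75
PFL insurance: $5891.57 × 0.0036 = $21.21
SDI: $5891.57 × 0.0091 = $53.61
Legal plan premium: $243.14
(Employer's $387.28 toward legal plan premium is not withheld from the employee.)
Total deductions = $412.41 + $1095.83 + $176.75 + $21.21 + $53.61 + $243.14 = $2002.95
Net pay = $5891.57 − $2002.95 = $3888.62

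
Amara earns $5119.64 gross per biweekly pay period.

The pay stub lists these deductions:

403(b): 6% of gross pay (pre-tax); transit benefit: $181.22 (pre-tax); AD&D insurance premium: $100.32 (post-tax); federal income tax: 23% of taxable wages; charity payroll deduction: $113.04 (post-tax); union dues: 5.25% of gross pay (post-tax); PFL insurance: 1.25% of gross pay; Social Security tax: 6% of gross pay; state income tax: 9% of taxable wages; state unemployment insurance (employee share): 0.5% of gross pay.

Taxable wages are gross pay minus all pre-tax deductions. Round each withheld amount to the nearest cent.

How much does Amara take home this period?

$2270.32

403(b): $5119.64 × 0.06 = $307.18
Transit benefit: $181.22
Pre-tax total = $307.18 + $181.22 = $488.40
Taxable wages = $5119.64 − $488.40 = $4631.24
Federal income tax: $4631.24 × 0.23 = $1065.19
State income tax: $4631.24 × 0.09 = $416.81
PFL insurance: $5119.64 × 0.0125 = $64.00
State unemployment insurance (employee share): $5119.64 × 0.005 = $25.60
Social Security tax: $5119.64 × 0.06 = $307.18
Union dues: $5119.64 × 0.0525 = $268.78
AD&D insurance premium: $100.32
Charity payroll deduction: $113.04
Total deductions = $307.18 + $181.22 + $1065.19 + $416.81 + $64.00 + $25.60 + $307.18 + $268.78 + $100.32 + $113.04 = $2849.32
Net pay = $5119.64 − $2849.32 = $2270.32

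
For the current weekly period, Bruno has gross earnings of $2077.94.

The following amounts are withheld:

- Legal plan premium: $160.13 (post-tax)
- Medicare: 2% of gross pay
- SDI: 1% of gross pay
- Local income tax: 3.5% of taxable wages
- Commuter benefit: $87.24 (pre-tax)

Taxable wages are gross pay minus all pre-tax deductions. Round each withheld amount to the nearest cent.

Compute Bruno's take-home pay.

Commuter benefit: $87.24
Taxable wages = $2077.94 − $87.24 = $1990.70
Local income tax: $1990.70 × 0.035 = $69.67
SDI: $2077.94 × 0.01 = $20.78
Medicare: $2077.94 × 0.02 = $41.56
Legal plan premium: $160.13
Total deductions = $87.24 + $69.67 + $20.78 + $41.56 + $160.13 = $379.38
Net pay = $2077.94 − $379.38 = $1698.56

$1698.56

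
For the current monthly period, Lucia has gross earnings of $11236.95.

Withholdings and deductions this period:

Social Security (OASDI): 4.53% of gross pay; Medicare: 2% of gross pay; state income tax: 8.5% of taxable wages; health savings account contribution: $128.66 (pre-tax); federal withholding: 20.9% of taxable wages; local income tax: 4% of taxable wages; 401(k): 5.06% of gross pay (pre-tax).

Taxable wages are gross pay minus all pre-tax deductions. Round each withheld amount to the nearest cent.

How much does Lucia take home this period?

401(k): $11236.95 × 0.0506 = $568.59
Health savings account contribution: $128.66
Pre-tax total = $568.59 + $128.66 = $697.25
Taxable wages = $11236.95 − $697.25 = $10539.70
Federal withholding: $10539.70 × 0.209 = $2202.80
State income tax: $10539.70 × 0.085 = $895.87
Local income tax: $10539.70 × 0.04 = $421.59
Social Security (OASDI): $11236.95 × 0.0453 = $509.03
Medicare: $11236.95 × 0.02 = $224.74
Total deductions = $568.59 + $128.66 + $2202.80 + $895.87 + $421.59 + $509.03 + $224.74 = $4951.28
Net pay = $11236.95 − $4951.28 = $6285.67

$6285.67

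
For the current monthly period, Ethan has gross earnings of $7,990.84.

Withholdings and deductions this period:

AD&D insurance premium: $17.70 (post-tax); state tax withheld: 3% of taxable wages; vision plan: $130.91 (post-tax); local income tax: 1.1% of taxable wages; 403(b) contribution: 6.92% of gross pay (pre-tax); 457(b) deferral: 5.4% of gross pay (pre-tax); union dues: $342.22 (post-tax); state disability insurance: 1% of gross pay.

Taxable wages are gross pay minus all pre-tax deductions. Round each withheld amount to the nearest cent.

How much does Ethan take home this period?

$6,148.36

457(b) deferral: $7,990.84 × 0.054 = $431.51
403(b) contribution: $7,990.84 × 0.0692 = $552.97
Pre-tax total = $431.51 + $552.97 = $984.48
Taxable wages = $7,990.84 − $984.48 = $7,006.36
Local income tax: $7,006.36 × 0.011 = $77.07
State tax withheld: $7,006.36 × 0.03 = $210.19
State disability insurance: $7,990.84 × 0.01 = $79.91
Union dues: $342.22
AD&D insurance premium: $17.70
Vision plan: $130.91
Total deductions = $431.51 + $552.97 + $77.07 + $210.19 + $79.91 + $342.22 + $17.70 + $130.91 = $1,842.48
Net pay = $7,990.84 − $1,842.48 = $6,148.36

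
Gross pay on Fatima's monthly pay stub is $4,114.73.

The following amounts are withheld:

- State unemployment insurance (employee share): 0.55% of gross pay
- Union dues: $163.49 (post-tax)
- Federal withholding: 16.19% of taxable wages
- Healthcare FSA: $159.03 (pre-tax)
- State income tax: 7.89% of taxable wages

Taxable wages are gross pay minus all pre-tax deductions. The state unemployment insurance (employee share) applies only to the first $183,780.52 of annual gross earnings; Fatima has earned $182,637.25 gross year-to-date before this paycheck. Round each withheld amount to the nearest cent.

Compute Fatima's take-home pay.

Healthcare FSA: $159.03
Taxable wages = $4,114.73 − $159.03 = $3,955.70
State income tax: $3,955.70 × 0.0789 = $312.10
Federal withholding: $3,955.70 × 0.1619 = $640.43
State unemployment insurance (employee share): only $183,780.52 − $182,637.25 = $1,143.27 of this check is subject → $1,143.27 × 0.0055 = $6.29
Union dues: $163.49
Total deductions = $159.03 + $312.10 + $640.43 + $6.29 + $163.49 = $1,281.34
Net pay = $4,114.73 − $1,281.34 = $2,833.39

$2,833.39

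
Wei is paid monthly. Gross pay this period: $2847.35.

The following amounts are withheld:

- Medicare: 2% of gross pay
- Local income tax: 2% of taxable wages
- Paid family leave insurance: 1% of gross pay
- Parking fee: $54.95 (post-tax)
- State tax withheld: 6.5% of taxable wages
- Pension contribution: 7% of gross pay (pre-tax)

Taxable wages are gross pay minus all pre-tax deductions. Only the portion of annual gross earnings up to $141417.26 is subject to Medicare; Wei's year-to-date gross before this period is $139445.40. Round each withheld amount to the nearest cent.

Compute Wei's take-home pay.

Pension contribution: $2847.35 × 0.07 = $199.31
Taxable wages = $2847.35 − $199.31 = $2648.04
State tax withheld: $2648.04 × 0.065 = $172.12
Local income tax: $2648.04 × 0.02 = $52.96
Paid family leave insurance: $2847.35 × 0.01 = $28.47
Medicare: only $141417.26 − $139445.40 = $1971.86 of this check is subject → $1971.86 × 0.02 = $39.44
Parking fee: $54.95
Total deductions = $199.31 + $172.12 + $52.96 + $28.47 + $39.44 + $54.95 = $547.25
Net pay = $2847.35 − $547.25 = $2300.10

$2300.10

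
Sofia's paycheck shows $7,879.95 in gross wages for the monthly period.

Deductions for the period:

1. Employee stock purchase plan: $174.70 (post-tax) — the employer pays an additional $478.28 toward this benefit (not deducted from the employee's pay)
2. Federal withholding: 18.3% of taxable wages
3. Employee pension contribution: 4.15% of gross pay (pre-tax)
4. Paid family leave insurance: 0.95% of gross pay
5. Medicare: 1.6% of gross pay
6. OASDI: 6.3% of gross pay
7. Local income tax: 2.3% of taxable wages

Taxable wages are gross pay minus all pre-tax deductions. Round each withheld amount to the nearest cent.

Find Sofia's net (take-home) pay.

$5,124.94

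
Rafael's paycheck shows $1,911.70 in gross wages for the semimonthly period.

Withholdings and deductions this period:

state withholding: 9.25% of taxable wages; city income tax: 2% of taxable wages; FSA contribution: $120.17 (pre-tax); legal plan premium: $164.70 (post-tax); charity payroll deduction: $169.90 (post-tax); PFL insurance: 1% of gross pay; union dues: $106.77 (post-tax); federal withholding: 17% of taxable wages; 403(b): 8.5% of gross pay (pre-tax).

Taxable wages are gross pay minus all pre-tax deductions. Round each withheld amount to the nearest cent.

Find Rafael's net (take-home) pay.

$708.34

FSA contribution: $120.17
403(b): $1,911.70 × 0.085 = $162.49
Pre-tax total = $120.17 + $162.49 = $282.66
Taxable wages = $1,911.70 − $282.66 = $1,629.04
Federal withholding: $1,629.04 × 0.17 = $276.94
City income tax: $1,629.04 × 0.02 = $32.58
State withholding: $1,629.04 × 0.0925 = $150.69
PFL insurance: $1,911.70 × 0.01 = $19.12
Union dues: $106.77
Legal plan premium: $164.70
Charity payroll deduction: $169.90
Total deductions = $120.17 + $162.49 + $276.94 + $32.58 + $150.69 + $19.12 + $106.77 + $164.70 + $169.90 = $1,203.36
Net pay = $1,911.70 − $1,203.36 = $708.34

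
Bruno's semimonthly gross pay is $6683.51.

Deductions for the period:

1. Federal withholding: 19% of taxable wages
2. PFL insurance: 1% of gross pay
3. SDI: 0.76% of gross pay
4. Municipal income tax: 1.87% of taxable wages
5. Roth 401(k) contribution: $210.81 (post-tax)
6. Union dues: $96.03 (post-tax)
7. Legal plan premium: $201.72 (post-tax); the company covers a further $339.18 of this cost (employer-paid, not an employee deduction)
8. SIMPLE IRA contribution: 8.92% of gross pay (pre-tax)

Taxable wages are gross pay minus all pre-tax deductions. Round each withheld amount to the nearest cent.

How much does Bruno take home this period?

$4190.73

SIMPLE IRA contribution: $6683.51 × 0.0892 = $596.17
Taxable wages = $6683.51 − $596.17 = $6087.34
Municipal income tax: $6087.34 × 0.0187 = $113.83
Federal withholding: $6087.34 × 0.19 = $1156.59
PFL insurance: $6683.51 × 0.01 = $66.84
SDI: $6683.51 × 0.0076 = $50.79
Union dues: $96.03
Roth 401(k) contribution: $210.81
Legal plan premium: $201.72
(Employer's $339.18 toward legal plan premium is not withheld from the employee.)
Total deductions = $596.17 + $113.83 + $1156.59 + $66.84 + $50.79 + $96.03 + $210.81 + $201.72 = $2492.78
Net pay = $6683.51 − $2492.78 = $4190.73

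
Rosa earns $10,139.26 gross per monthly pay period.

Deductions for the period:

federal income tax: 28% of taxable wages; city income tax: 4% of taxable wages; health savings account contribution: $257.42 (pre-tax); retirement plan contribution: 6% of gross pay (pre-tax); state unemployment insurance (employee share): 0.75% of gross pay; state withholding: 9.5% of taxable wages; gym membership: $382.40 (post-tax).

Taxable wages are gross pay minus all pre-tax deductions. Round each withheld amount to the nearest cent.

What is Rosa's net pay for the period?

$4,966.55

Retirement plan contribution: $10,139.26 × 0.06 = $608.36
Health savings account contribution: $257.42
Pre-tax total = $608.36 + $257.42 = $865.78
Taxable wages = $10,139.26 − $865.78 = $9,273.48
Federal income tax: $9,273.48 × 0.28 = $2,596.57
State withholding: $9,273.48 × 0.095 = $880.98
City income tax: $9,273.48 × 0.04 = $370.94
State unemployment insurance (employee share): $10,139.26 × 0.0075 = $76.04
Gym membership: $382.40
Total deductions = $608.36 + $257.42 + $2,596.57 + $880.98 + $370.94 + $76.04 + $382.40 = $5,172.71
Net pay = $10,139.26 − $5,172.71 = $4,966.55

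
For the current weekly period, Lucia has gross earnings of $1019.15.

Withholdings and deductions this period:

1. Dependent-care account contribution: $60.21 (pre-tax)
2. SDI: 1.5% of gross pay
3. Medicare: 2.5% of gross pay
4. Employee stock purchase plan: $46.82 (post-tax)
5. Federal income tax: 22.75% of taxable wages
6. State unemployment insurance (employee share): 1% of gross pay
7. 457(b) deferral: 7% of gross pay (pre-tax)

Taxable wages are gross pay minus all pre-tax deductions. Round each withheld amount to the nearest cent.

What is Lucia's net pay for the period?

$587.89

457(b) deferral: $1019.15 × 0.07 = $71.34
Dependent-care account contribution: $60.21
Pre-tax total = $71.34 + $60.21 = $131.55
Taxable wages = $1019.15 − $131.55 = $887.60
Federal income tax: $887.60 × 0.2275 = $201.93
State unemployment insurance (employee share): $1019.15 × 0.01 = $10.19
SDI: $1019.15 × 0.015 = $15.29
Medicare: $1019.15 × 0.025 = $25.48
Employee stock purchase plan: $46.82
Total deductions = $71.34 + $60.21 + $201.93 + $10.19 + $15.29 + $25.48 + $46.82 = $431.26
Net pay = $1019.15 − $431.26 = $587.89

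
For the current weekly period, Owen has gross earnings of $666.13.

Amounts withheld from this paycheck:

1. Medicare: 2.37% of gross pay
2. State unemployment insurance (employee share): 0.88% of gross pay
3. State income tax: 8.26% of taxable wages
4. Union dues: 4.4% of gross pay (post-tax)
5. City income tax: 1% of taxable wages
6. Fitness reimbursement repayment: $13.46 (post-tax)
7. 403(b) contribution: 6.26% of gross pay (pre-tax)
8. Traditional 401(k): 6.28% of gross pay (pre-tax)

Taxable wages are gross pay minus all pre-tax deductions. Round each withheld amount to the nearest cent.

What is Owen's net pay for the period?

Traditional 401(k): $666.13 × 0.0628 = $41.83
403(b) contribution: $666.13 × 0.0626 = $41.70
Pre-tax total = $41.83 + $41.70 = $83.53
Taxable wages = $666.13 − $83.53 = $582.60
City income tax: $582.60 × 0.01 = $5.83
State income tax: $582.60 × 0.0826 = $48.12
Medicare: $666.13 × 0.0237 = $15.79
State unemployment insurance (employee share): $666.13 × 0.0088 = $5.86
Union dues: $666.13 × 0.044 = $29.31
Fitness reimbursement repayment: $13.46
Total deductions = $41.83 + $41.70 + $5.83 + $48.12 + $15.79 + $5.86 + $29.31 + $13.46 = $201.90
Net pay = $666.13 − $201.90 = $464.23

$464.23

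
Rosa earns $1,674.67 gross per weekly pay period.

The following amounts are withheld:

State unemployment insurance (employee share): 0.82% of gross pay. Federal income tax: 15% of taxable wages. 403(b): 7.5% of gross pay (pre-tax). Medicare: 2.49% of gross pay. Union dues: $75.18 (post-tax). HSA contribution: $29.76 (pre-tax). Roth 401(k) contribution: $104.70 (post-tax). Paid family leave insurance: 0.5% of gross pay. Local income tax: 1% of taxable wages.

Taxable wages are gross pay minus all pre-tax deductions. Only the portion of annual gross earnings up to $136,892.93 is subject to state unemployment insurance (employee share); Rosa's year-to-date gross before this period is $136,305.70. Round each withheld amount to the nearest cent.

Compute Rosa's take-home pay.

$1,041.45

HSA contribution: $29.76
403(b): $1,674.67 × 0.075 = $125.60
Pre-tax total = $29.76 + $125.60 = $155.36
Taxable wages = $1,674.67 − $155.36 = $1,519.31
Local income tax: $1,519.31 × 0.01 = $15.19
Federal income tax: $1,519.31 × 0.15 = $227.90
Medicare: $1,674.67 × 0.0249 = $41.70
State unemployment insurance (employee share): only $136,892.93 − $136,305.70 = $587.23 of this check is subject → $587.23 × 0.0082 = $4.82
Paid family leave insurance: $1,674.67 × 0.005 = $8.37
Union dues: $75.18
Roth 401(k) contribution: $104.70
Total deductions = $29.76 + $125.60 + $15.19 + $227.90 + $41.70 + $4.82 + $8.37 + $75.18 + $104.70 = $633.22
Net pay = $1,674.67 − $633.22 = $1,041.45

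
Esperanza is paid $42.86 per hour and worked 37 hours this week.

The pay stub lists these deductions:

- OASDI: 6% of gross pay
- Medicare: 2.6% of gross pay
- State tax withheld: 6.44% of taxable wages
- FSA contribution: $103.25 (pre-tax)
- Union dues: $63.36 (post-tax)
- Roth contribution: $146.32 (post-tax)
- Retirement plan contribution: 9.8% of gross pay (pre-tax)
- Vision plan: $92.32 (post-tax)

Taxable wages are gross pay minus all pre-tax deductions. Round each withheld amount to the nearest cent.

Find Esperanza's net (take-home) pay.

$803.31

Gross pay: 37 × $42.86 = $1,585.82
Retirement plan contribution: $1,585.82 × 0.098 = $155.41
FSA contribution: $103.25
Pre-tax total = $155.41 + $103.25 = $258.66
Taxable wages = $1,585.82 − $258.66 = $1,327.16
State tax withheld: $1,327.16 × 0.0644 = $85.47
Medicare: $1,585.82 × 0.026 = $41.23
OASDI: $1,585.82 × 0.06 = $95.15
Roth contribution: $146.32
Union dues: $63.36
Vision plan: $92.32
Total deductions = $155.41 + $103.25 + $85.47 + $41.23 + $95.15 + $146.32 + $63.36 + $92.32 = $782.51
Net pay = $1,585.82 − $782.51 = $803.31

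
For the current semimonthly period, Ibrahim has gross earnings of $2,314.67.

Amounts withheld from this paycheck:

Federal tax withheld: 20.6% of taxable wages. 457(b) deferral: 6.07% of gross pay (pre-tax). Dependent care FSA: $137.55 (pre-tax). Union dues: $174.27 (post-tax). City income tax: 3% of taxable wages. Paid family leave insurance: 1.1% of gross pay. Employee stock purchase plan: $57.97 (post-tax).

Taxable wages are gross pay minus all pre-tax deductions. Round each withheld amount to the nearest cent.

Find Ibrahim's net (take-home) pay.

457(b) deferral: $2,314.67 × 0.0607 = $140.50
Dependent care FSA: $137.55
Pre-tax total = $140.50 + $137.55 = $278.05
Taxable wages = $2,314.67 − $278.05 = $2,036.62
City income tax: $2,036.62 × 0.03 = $61.10
Federal tax withheld: $2,036.62 × 0.206 = $419.54
Paid family leave insurance: $2,314.67 × 0.011 = $25.46
Employee stock purchase plan: $57.97
Union dues: $174.27
Total deductions = $140.50 + $137.55 + $61.10 + $419.54 + $25.46 + $57.97 + $174.27 = $1,016.39
Net pay = $2,314.67 − $1,016.39 = $1,298.28

$1,298.28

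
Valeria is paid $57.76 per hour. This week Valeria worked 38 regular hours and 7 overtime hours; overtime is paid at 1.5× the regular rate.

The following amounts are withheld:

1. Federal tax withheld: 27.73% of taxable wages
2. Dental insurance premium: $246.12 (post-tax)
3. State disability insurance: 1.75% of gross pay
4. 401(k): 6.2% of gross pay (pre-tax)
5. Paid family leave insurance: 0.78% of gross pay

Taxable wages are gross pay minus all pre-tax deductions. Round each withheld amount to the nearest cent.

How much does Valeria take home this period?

$1582.03

Regular pay: 38 × $57.76 = $2194.88
Overtime pay: 7 × $57.76 × 1.5 = $606.48
Gross pay = $2194.88 + $606.48 = $2801.36
401(k): $2801.36 × 0.062 = $173.68
Taxable wages = $2801.36 − $173.68 = $2627.68
Federal tax withheld: $2627.68 × 0.2773 = $728.66
State disability insurance: $2801.36 × 0.0175 = $49.02
Paid family leave insurance: $2801.36 × 0.0078 = $21.85
Dental insurance premium: $246.12
Total deductions = $173.68 + $728.66 + $49.02 + $21.85 + $246.12 = $1219.33
Net pay = $2801.36 − $1219.33 = $1582.03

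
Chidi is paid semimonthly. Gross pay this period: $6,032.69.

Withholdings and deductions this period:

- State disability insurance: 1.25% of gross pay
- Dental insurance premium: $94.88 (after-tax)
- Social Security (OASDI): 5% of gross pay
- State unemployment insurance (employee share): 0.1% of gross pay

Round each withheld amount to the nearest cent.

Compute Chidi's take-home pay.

$5,554.74

Social Security (OASDI): $6,032.69 × 0.05 = $301.63
State unemployment insurance (employee share): $6,032.69 × 0.001 = $6.03
State disability insurance: $6,032.69 × 0.0125 = $75.41
Dental insurance premium: $94.88
Total deductions = $301.63 + $6.03 + $75.41 + $94.88 = $477.95
Net pay = $6,032.69 − $477.95 = $5,554.74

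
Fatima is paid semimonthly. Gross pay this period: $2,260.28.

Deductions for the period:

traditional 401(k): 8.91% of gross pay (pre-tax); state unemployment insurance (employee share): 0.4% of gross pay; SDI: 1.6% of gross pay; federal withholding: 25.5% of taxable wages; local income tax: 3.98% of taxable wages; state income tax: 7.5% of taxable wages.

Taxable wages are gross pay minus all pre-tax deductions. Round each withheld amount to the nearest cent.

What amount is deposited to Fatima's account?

Traditional 401(k): $2,260.28 × 0.0891 = $201.39
Taxable wages = $2,260.28 − $201.39 = $2,058.89
Local income tax: $2,058.89 × 0.0398 = $81.94
State income tax: $2,058.89 × 0.075 = $154.42
Federal withholding: $2,058.89 × 0.255 = $525.02
State unemployment insurance (employee share): $2,260.28 × 0.004 = $9.04
SDI: $2,260.28 × 0.016 = $36.16
Total deductions = $201.39 + $81.94 + $154.42 + $525.02 + $9.04 + $36.16 = $1,007.97
Net pay = $2,260.28 − $1,007.97 = $1,252.31

$1,252.31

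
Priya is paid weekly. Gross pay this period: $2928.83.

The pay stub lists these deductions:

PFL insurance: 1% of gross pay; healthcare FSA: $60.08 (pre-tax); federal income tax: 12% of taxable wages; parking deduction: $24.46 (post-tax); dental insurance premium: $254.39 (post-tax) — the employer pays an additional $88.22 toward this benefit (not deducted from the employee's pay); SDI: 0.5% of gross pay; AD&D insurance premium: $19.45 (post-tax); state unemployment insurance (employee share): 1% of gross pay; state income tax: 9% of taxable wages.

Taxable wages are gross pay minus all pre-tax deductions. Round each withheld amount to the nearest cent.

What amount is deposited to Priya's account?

$1894.79

Healthcare FSA: $60.08
Taxable wages = $2928.83 − $60.08 = $2868.75
Federal income tax: $2868.75 × 0.12 = $344.25
State income tax: $2868.75 × 0.09 = $258.19
SDI: $2928.83 × 0.005 = $14.64
State unemployment insurance (employee share): $2928.83 × 0.01 = $29.29
PFL insurance: $2928.83 × 0.01 = $29.29
Parking deduction: $24.46
AD&D insurance premium: $19.45
Dental insurance premium: $254.39
(Employer's $88.22 toward dental insurance premium is not withheld from the employee.)
Total deductions = $60.08 + $344.25 + $258.19 + $14.64 + $29.29 + $29.29 + $24.46 + $19.45 + $254.39 = $1034.04
Net pay = $2928.83 − $1034.04 = $1894.79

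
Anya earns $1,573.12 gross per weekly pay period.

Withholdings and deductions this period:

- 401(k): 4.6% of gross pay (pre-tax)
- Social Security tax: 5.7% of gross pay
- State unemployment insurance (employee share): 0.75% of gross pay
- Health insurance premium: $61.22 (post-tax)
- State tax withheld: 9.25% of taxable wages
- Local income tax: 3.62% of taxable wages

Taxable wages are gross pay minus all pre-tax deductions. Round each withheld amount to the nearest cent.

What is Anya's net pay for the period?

401(k): $1,573.12 × 0.046 = $72.36
Taxable wages = $1,573.12 − $72.36 = $1,500.76
State tax withheld: $1,500.76 × 0.0925 = $138.82
Local income tax: $1,500.76 × 0.0362 = $54.33
State unemployment insurance (employee share): $1,573.12 × 0.0075 = $11.80
Social Security tax: $1,573.12 × 0.057 = $89.67
Health insurance premium: $61.22
Total deductions = $72.36 + $138.82 + $54.33 + $11.80 + $89.67 + $61.22 = $428.20
Net pay = $1,573.12 − $428.20 = $1,144.92

$1,144.92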